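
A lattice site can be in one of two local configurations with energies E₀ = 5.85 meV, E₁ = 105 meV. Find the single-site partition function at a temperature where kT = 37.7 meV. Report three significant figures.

Eᵢ/kT = 0.15517, 2.7851.
Z = Σ e^(−Eᵢ/kT) = e^(−0.15517) + e^(−2.7851) = 0.85627 + 0.061723 = 0.91799.

Z = 0.918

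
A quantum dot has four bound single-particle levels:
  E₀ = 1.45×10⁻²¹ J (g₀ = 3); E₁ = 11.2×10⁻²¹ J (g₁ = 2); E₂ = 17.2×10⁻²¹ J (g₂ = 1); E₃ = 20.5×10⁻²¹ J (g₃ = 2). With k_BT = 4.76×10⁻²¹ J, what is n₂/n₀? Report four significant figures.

0.01219

n₂/n₀ = (g₂/g₀) exp[−(E₂−E₀)/kT] = (1/3) × exp(−(15.75 ×10⁻²¹ J)/(4.76 ×10⁻²¹ J)) = (1/3) × exp(-3.30882) = 0.01219.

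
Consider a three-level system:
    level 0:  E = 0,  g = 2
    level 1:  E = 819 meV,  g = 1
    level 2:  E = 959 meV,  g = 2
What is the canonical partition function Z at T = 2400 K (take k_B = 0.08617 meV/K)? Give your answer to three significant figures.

Z = 2.04

k_BT = 0.08617 × 2400 K = 206.81 meV.
Eᵢ/kT = 0, 3.9602, 4.6371.
Z = Σ gᵢe^(−Eᵢ/kT) = 2·e^(−0) + 1·e^(−3.9602) + 2·e^(−4.6371) = 2.0000 + 0.019059 + 0.019371 = 2.0384.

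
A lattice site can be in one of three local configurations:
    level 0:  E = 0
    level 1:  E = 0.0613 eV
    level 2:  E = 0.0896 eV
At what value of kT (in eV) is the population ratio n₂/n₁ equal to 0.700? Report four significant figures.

n₂/n₁ = exp[−(E₂−E₁)/kT] = 0.700.
⇒ (E₂−E₁)/kT = ln(1/0.700) = ln(1.42857) = 0.356674.
kT = 0.0283 eV / 0.356674 = 0.07934 eV.

0.07934 eV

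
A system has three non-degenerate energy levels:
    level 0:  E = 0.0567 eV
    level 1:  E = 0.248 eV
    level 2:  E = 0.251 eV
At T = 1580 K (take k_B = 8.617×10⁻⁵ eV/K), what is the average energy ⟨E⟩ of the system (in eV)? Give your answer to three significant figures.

k_BT = 8.617×10⁻⁵ × 1580 K = 0.13615 eV.
Eᵢ/kT = 0.41645, 1.8215, 1.8436.
Z = Σ e^(−Eᵢ/kT) = e^(−0.41645) + e^(−1.8215) + e^(−1.8436) = 0.65938 + 0.16178 + 0.15825 = 0.97941.
⟨E⟩ = Σ Eᵢ e^(−Eᵢ/kT) / Z = (0.0567·0.65938 + 0.248·0.16178 + 0.251·0.15825) / 0.97941 = 0.120 eV.

0.120 eV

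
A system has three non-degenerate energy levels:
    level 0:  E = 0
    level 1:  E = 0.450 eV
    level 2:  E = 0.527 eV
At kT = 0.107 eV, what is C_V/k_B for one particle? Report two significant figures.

Eᵢ/kT = 0, 4.206, 4.925.
Z = Σ e^(−Eᵢ/kT) = e^(−0) + e^(−4.206) + e^(−4.925) = 1.000 + 0.01491 + 0.007263 = 1.022.
⟨E⟩ = 0.01031 eV, ⟨E²⟩ = 0.004928 eV².
C_V/k_B = (⟨E²⟩ − ⟨E⟩²)/(kT)² = (0.004928 − 0.0001063)/0.01145 = 0.42.

0.42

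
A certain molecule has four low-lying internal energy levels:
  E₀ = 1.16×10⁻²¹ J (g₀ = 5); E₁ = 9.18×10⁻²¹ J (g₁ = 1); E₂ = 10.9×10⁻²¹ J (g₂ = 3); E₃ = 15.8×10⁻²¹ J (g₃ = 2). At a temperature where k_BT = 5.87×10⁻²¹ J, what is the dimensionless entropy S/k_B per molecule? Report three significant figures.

Eᵢ/kT = 0.19761, 1.5639, 1.8569, 2.6917.
Z = Σ gᵢe^(−Eᵢ/kT) = 5·e^(−0.19761) + 1·e^(−1.5639) + 3·e^(−1.8569) + 2·e^(−2.6917) = 4.1034 + 0.20932 + 0.46847 + 0.13553 = 4.9167.
⟨E⟩ = Σ EᵢPᵢ = 2.8330 ×10⁻²¹ J.
S/k_B = ln Z + ⟨E⟩/kT = ln(4.9167) + 2.8330/5.87 = 1.5926 + 0.48262 = 2.08.

2.08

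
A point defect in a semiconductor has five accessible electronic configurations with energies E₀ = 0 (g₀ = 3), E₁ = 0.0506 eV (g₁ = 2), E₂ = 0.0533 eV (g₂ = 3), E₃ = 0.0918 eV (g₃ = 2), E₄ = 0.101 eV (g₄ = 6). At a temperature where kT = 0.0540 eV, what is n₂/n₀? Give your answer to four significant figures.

n₂/n₀ = (g₂/g₀) exp[−(E₂−E₀)/kT] = (3/3) × exp(−(0.0533 eV)/(0.0540 eV)) = (3/3) × exp(-0.987037) = 0.3727.

0.3727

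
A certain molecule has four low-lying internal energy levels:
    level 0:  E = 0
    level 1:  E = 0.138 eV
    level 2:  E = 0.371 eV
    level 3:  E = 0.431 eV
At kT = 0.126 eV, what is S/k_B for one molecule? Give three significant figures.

Eᵢ/kT = 0, 1.0952, 2.9444, 3.4206.
Z = Σ e^(−Eᵢ/kT) = e^(−0) + e^(−1.0952) + e^(−2.9444) + e^(−3.4206) = 1.0000 + 0.33447 + 0.052634 + 0.032693 = 1.4198.
⟨E⟩ = Σ EᵢPᵢ = 0.056187 eV.
S/k_B = ln Z + ⟨E⟩/kT = ln(1.4198) + 0.056187/0.126 = 0.35052 + 0.44593 = 0.796.

0.796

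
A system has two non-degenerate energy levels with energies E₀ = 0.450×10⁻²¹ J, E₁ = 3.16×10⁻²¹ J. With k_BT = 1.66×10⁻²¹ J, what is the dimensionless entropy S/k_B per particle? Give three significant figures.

0.445

Eᵢ/kT = 0.27108, 1.9036.
Z = Σ e^(−Eᵢ/kT) = e^(−0.27108) + e^(−1.9036) = 0.76256 + 0.14903 = 0.91159.
⟨E⟩ = Σ EᵢPᵢ = 0.89304 ×10⁻²¹ J.
S/k_B = ln Z + ⟨E⟩/kT = ln(0.91159) + 0.89304/1.66 = -0.092565 + 0.53798 = 0.445.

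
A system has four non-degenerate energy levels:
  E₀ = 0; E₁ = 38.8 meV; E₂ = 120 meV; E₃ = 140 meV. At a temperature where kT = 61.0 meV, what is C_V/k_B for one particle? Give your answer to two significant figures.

Eᵢ/kT = 0, 0.6361, 1.967, 2.295.
Z = Σ e^(−Eᵢ/kT) = e^(−0) + e^(−0.6361) + e^(−1.967) + e^(−2.295) = 1.000 + 0.5294 + 0.1399 + 0.1008 = 1.770.
⟨E⟩ = 29.06 meV, ⟨E²⟩ = 2705 meV².
C_V/k_B = (⟨E²⟩ − ⟨E⟩²)/(kT)² = (2705 − 844.5)/3721 = 0.50.

0.50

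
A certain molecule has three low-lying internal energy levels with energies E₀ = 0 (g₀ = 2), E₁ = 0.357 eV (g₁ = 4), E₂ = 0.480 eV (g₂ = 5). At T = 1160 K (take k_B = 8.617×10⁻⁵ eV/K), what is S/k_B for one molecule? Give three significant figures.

k_BT = 8.617×10⁻⁵ × 1160 K = 0.099957 eV.
Eᵢ/kT = 0, 3.5715, 4.8021.
Z = Σ gᵢe^(−Eᵢ/kT) = 2·e^(−0) + 4·e^(−3.5715) + 5·e^(−4.8021) = 2.0000 + 0.11245 + 0.041062 = 2.1535.
⟨E⟩ = Σ EᵢPᵢ = 0.027794 eV.
S/k_B = ln Z + ⟨E⟩/kT = ln(2.1535) + 0.027794/0.099957 = 0.76709 + 0.27806 = 1.05.

1.05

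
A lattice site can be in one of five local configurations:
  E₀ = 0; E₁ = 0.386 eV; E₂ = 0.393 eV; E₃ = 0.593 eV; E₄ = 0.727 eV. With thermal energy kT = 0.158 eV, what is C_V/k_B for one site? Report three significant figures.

Eᵢ/kT = 0, 2.4430, 2.4873, 3.7532, 4.6013.
Z = Σ e^(−Eᵢ/kT) = e^(−0) + e^(−2.4430) + e^(−2.4873) + e^(−3.7532) + e^(−4.6013) = 1.0000 + 0.086900 + 0.083134 + 0.023443 + 0.010039 = 1.2035.
⟨E⟩ = 0.072634 eV, ⟨E²⟩ = 0.032686 eV².
C_V/k_B = (⟨E²⟩ − ⟨E⟩²)/(kT)² = (0.032686 − 0.0052757)/0.024964 = 1.10.

1.10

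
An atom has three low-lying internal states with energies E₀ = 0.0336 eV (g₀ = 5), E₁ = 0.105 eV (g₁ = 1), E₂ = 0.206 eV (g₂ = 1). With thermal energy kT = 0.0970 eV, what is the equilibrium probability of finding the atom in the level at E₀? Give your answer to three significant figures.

0.885

Eᵢ/kT = 0.34639, 1.0825, 2.1237.
Z = Σ gᵢe^(−Eᵢ/kT) = 5·e^(−0.34639) + 1·e^(−1.0825) + 1·e^(−2.1237) = 3.5362 + 0.33875 + 0.11959 = 3.9945.
P₀ = g₀ e^(−E₀/kT) / Z = 3.5362/3.9945 = 0.885.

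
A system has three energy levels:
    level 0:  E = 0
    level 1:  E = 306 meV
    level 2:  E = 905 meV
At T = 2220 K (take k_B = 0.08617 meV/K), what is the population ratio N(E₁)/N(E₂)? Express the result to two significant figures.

23

k_BT = 0.08617 × 2220 K = 191.3 meV.
n₁/n₂ = exp[−(E₁−E₂)/kT] = exp(−(-599 meV)/(191.3 meV)) = exp(3.131) = 23.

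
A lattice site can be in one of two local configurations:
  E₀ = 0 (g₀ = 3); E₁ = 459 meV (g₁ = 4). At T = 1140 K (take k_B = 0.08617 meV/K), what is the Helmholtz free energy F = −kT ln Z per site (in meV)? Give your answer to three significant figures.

k_BT = 0.08617 × 1140 K = 98.234 meV.
Eᵢ/kT = 0, 4.6725.
Z = Σ gᵢe^(−Eᵢ/kT) = 3·e^(−0) + 4·e^(−4.6725) = 3.0000 + 0.037395 = 3.0374.
F = −kT ln Z = −98.234 × ln(3.0374) = −98.234 × 1.1110 = -109 meV.

-109 meV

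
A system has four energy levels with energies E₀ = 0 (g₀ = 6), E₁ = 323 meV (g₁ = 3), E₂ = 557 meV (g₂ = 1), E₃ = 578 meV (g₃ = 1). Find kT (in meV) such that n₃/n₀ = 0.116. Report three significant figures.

n₃/n₀ = (g₃/g₀) exp[−(E₃−E₀)/kT] = 0.116.
⇒ (E₃−E₀)/kT = ln((1/6)/0.116) = ln(1.4368) = 0.36242.
kT = 578 meV / 0.36242 = 1590 meV.

1590 meV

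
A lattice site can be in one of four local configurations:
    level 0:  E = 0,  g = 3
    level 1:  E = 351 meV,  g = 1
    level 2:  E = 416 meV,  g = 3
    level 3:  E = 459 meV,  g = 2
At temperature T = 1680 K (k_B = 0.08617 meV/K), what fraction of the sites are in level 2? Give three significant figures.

0.0507

k_BT = 0.08617 × 1680 K = 144.77 meV.
Eᵢ/kT = 0, 2.4245, 2.8735, 3.1705.
Z = Σ gᵢe^(−Eᵢ/kT) = 3·e^(−0) + 1·e^(−2.4245) + 3·e^(−2.8735) + 2·e^(−3.1705) = 3.0000 + 0.088522 + 0.16950 + 0.083965 = 3.3420.
P₂ = g₂ e^(−E₂/kT) / Z = 0.16950/3.3420 = 0.0507.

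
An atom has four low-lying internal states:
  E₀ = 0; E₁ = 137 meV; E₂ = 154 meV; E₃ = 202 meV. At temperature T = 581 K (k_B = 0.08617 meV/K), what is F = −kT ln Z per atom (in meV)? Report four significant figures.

-6.058 meV

k_BT = 0.08617 × 581 K = 50.0648 meV.
Eᵢ/kT = 0, 2.73645, 3.07601, 4.03477.
Z = Σ e^(−Eᵢ/kT) = e^(−0) + e^(−2.73645) + e^(−3.07601) + e^(−4.03477) = 1.00000 + 0.0648000 + 0.0461430 + 0.0176897 = 1.12863.
F = −kT ln Z = −50.0648 × ln(1.12863) = −50.0648 × 0.121005 = -6.058 meV.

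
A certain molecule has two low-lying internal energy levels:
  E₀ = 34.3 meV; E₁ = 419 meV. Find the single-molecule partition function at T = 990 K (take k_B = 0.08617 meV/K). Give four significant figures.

Z = 0.6763

k_BT = 0.08617 × 990 K = 85.3083 meV.
Eᵢ/kT = 0.402071, 4.91160.
Z = Σ e^(−Eᵢ/kT) = e^(−0.402071) + e^(−4.91160) = 0.668933 + 0.00736070 = 0.676294.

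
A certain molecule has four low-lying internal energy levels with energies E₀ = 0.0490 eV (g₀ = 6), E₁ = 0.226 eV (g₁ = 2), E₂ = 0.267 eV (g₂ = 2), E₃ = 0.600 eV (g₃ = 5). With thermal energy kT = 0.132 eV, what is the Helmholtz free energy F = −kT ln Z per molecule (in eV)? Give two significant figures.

-0.21 eV

Eᵢ/kT = 0.3712, 1.712, 2.023, 4.545.
Z = Σ gᵢe^(−Eᵢ/kT) = 6·e^(−0.3712) + 2·e^(−1.712) + 2·e^(−2.023) + 5·e^(−4.545) = 4.139 + 0.3610 + 0.2645 + 0.05310 = 4.818.
F = −kT ln Z = −0.132 × ln(4.818) = −0.132 × 1.572 = -0.21 eV.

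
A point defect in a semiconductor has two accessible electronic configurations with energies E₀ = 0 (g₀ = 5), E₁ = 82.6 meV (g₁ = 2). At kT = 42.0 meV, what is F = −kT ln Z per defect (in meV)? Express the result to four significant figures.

-69.88 meV

Eᵢ/kT = 0, 1.96667.
Z = Σ gᵢe^(−Eᵢ/kT) = 5·e^(−0) + 2·e^(−1.96667) = 5.00000 + 0.279844 = 5.27984.
F = −kT ln Z = −42.0 × ln(5.27984) = −42.0 × 1.66390 = -69.88 meV.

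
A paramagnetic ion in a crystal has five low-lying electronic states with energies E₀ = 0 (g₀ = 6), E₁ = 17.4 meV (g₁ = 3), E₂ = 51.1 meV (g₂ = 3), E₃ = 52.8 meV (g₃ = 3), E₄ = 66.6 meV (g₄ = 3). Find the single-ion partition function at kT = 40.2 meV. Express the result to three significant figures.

Z = 10.2

Eᵢ/kT = 0, 0.43284, 1.2711, 1.3134, 1.6567.
Z = Σ gᵢe^(−Eᵢ/kT) = 6·e^(−0) + 3·e^(−0.43284) + 3·e^(−1.2711) + 3·e^(−1.3134) + 3·e^(−1.6567) = 6.0000 + 1.9460 + 0.84157 + 0.80671 + 0.57230 = 10.167.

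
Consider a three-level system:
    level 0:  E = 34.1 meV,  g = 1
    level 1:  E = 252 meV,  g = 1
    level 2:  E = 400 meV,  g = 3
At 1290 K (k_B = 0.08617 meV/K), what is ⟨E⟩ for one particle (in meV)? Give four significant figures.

k_BT = 0.08617 × 1290 K = 111.159 meV.
Eᵢ/kT = 0.306768, 2.26702, 3.59845.
Z = Σ gᵢe^(−Eᵢ/kT) = 1·e^(−0.306768) + 1·e^(−2.26702) + 3·e^(−3.59845) = 0.735821 + 0.103621 + 0.0820983 = 0.921540.
⟨E⟩ = Σ Eᵢ gᵢe^(−Eᵢ/kT) / Z = (34.1·0.735821 + 252·0.103621 + 400·0.0820983) / 0.921540 = 91.20 meV.

91.20 meV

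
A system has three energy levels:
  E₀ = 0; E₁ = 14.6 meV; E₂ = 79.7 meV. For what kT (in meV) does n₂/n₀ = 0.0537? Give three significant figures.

27.3 meV

n₂/n₀ = exp[−(E₂−E₀)/kT] = 0.0537.
⇒ (E₂−E₀)/kT = ln(1/0.0537) = ln(18.622) = 2.9243.
kT = 79.7 meV / 2.9243 = 27.3 meV.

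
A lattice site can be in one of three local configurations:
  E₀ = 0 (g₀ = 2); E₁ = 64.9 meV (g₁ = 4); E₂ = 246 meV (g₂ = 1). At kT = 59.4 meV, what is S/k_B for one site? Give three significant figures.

1.67

Eᵢ/kT = 0, 1.0926, 4.1414.
Z = Σ gᵢe^(−Eᵢ/kT) = 2·e^(−0) + 4·e^(−1.0926) + 1·e^(−4.1414) = 2.0000 + 1.3414 + 0.015901 = 3.3573.
⟨E⟩ = Σ EᵢPᵢ = 27.096 meV.
S/k_B = ln Z + ⟨E⟩/kT = ln(3.3573) + 27.096/59.4 = 1.2111 + 0.45616 = 1.67.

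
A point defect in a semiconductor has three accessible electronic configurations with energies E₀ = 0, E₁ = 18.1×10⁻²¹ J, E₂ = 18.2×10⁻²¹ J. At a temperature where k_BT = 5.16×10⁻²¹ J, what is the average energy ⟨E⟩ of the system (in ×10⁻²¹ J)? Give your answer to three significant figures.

1.02 ×10⁻²¹ J

Eᵢ/kT = 0, 3.5078, 3.5271.
Z = Σ e^(−Eᵢ/kT) = e^(−0) + e^(−3.5078) + e^(−3.5271) = 1.0000 + 0.029963 + 0.029390 = 1.0594.
⟨E⟩ = Σ Eᵢ e^(−Eᵢ/kT) / Z = (0·1.0000 + 18.1·0.029963 + 18.2·0.029390) / 1.0594 = 1.02 ×10⁻²¹ J.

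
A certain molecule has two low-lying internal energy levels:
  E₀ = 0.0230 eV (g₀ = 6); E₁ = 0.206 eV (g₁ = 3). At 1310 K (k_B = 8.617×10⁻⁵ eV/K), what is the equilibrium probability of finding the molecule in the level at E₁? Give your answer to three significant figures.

k_BT = 8.617×10⁻⁵ × 1310 K = 0.11288 eV.
Eᵢ/kT = 0.20376, 1.8249.
Z = Σ gᵢe^(−Eᵢ/kT) = 6·e^(−0.20376) + 3·e^(−1.8249) = 4.8939 + 0.48370 = 5.3776.
P₁ = g₁ e^(−E₁/kT) / Z = 0.48370/5.3776 = 0.0899.

0.0899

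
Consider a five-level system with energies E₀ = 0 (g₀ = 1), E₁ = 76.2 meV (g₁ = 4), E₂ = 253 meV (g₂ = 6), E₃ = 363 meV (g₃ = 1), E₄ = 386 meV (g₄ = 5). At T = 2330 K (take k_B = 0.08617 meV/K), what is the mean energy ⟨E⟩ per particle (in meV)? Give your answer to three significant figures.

155 meV

k_BT = 0.08617 × 2330 K = 200.78 meV.
Eᵢ/kT = 0, 0.37952, 1.2601, 1.8079, 1.9225.
Z = Σ gᵢe^(−Eᵢ/kT) = 1·e^(−0) + 4·e^(−0.37952) + 6·e^(−1.2601) + 1·e^(−1.8079) + 5·e^(−1.9225) = 1.0000 + 2.7368 + 1.7018 + 0.16400 + 0.73120 = 6.3338.
⟨E⟩ = Σ Eᵢ gᵢe^(−Eᵢ/kT) / Z = (0·1.0000 + 76.2·2.7368 + 253·1.7018 + 363·0.16400 + 386·0.73120) / 6.3338 = 155 meV.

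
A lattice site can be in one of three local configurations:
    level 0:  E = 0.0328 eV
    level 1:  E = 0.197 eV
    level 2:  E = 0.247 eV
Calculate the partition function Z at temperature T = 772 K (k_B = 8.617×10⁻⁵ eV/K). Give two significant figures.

Z = 0.69

k_BT = 8.617×10⁻⁵ × 772 K = 0.06652 eV.
Eᵢ/kT = 0.4931, 2.962, 3.713.
Z = Σ e^(−Eᵢ/kT) = e^(−0.4931) + e^(−2.962) + e^(−3.713) = 0.6107 + 0.05172 + 0.02440 = 0.6868.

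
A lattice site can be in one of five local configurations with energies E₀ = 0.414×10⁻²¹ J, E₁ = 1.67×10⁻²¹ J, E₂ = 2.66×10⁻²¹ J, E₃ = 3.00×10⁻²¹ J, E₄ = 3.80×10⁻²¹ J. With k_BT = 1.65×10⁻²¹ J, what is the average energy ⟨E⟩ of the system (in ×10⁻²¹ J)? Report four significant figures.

Eᵢ/kT = 0.250909, 1.01212, 1.61212, 1.81818, 2.30303.
Z = Σ e^(−Eᵢ/kT) = e^(−0.250909) + e^(−1.01212) + e^(−1.61212) + e^(−1.81818) + e^(−2.30303) = 0.778093 + 0.363448 + 0.199464 + 0.162321 + 0.0999555 = 1.60328.
⟨E⟩ = Σ Eᵢ e^(−Eᵢ/kT) / Z = (0.414·0.778093 + 1.67·0.363448 + 2.66·0.199464 + 3.00·0.162321 + 3.80·0.0999555) / 1.60328 = 1.451 ×10⁻²¹ J.

1.451 ×10⁻²¹ J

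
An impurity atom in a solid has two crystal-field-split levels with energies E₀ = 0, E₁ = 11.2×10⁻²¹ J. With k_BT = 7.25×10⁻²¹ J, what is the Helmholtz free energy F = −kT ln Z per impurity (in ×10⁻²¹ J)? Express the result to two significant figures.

Eᵢ/kT = 0, 1.545.
Z = Σ e^(−Eᵢ/kT) = e^(−0) + e^(−1.545) = 1.000 + 0.2133 = 1.213.
F = −kT ln Z = −7.25 × ln(1.213) = −7.25 × 0.1931 = -1.4 ×10⁻²¹ J.

-1.4 ×10⁻²¹ J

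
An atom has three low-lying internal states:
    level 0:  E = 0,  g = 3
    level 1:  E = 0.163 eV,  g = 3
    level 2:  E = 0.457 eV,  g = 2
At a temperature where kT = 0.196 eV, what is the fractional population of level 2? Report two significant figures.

Eᵢ/kT = 0, 0.8316, 2.332.
Z = Σ gᵢe^(−Eᵢ/kT) = 3·e^(−0) + 3·e^(−0.8316) + 2·e^(−2.332) = 3.000 + 1.306 + 0.1942 = 4.500.
P₂ = g₂ e^(−E₂/kT) / Z = 0.1942/4.500 = 0.043.

0.043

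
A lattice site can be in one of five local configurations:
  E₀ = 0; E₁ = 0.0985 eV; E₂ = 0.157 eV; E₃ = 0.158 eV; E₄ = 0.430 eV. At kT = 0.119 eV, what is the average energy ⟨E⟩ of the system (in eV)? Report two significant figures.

Eᵢ/kT = 0, 0.8277, 1.319, 1.328, 3.613.
Z = Σ e^(−Eᵢ/kT) = e^(−0) + e^(−0.8277) + e^(−1.319) + e^(−1.328) + e^(−3.613) = 1.000 + 0.4371 + 0.2674 + 0.2650 + 0.02697 = 1.996.
⟨E⟩ = Σ Eᵢ e^(−Eᵢ/kT) / Z = (0·1.000 + 0.0985·0.4371 + 0.157·0.2674 + 0.158·0.2650 + 0.430·0.02697) / 1.996 = 0.069 eV.

0.069 eV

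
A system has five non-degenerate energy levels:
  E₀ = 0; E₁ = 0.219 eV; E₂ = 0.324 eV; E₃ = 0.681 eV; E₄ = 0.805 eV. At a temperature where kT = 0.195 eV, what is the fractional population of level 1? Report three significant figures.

0.208

Eᵢ/kT = 0, 1.1231, 1.6615, 3.4923, 4.1282.
Z = Σ e^(−Eᵢ/kT) = e^(−0) + e^(−1.1231) + e^(−1.6615) + e^(−3.4923) + e^(−4.1282) = 1.0000 + 0.32527 + 0.18985 + 0.030431 + 0.016112 = 1.5617.
P₁ = e^(−E₁/kT) / Z = 0.32527/1.5617 = 0.208.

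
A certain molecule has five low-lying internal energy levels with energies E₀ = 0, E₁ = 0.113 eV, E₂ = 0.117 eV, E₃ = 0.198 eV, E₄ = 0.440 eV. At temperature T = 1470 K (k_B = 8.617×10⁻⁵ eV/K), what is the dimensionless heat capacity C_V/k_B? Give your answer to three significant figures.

0.432

k_BT = 8.617×10⁻⁵ × 1470 K = 0.12667 eV.
Eᵢ/kT = 0, 0.89208, 0.92366, 1.5631, 3.4736.
Z = Σ e^(−Eᵢ/kT) = e^(−0) + e^(−0.89208) + e^(−0.92366) + e^(−1.5631) + e^(−3.4736) = 1.0000 + 0.40980 + 0.39706 + 0.20949 + 0.031005 = 2.0474.
⟨E⟩ = 0.072230 eV, ⟨E²⟩ = 0.012154 eV².
C_V/k_B = (⟨E²⟩ − ⟨E⟩²)/(kT)² = (0.012154 − 0.0052172)/0.016045 = 0.432.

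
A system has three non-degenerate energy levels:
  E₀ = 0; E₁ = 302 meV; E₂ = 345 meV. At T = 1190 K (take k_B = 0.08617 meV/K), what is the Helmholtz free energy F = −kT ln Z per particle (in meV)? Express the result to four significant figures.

-8.571 meV

k_BT = 0.08617 × 1190 K = 102.542 meV.
Eᵢ/kT = 0, 2.94513, 3.36448.
Z = Σ e^(−Eᵢ/kT) = e^(−0) + e^(−2.94513) + e^(−3.36448) = 1.00000 + 0.0525952 + 0.0345800 = 1.08718.
F = −kT ln Z = −102.542 × ln(1.08718) = −102.542 × 0.0835872 = -8.571 meV.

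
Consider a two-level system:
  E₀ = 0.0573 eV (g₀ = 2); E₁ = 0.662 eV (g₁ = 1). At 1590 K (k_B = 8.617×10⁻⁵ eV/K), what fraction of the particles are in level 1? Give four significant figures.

k_BT = 8.617×10⁻⁵ × 1590 K = 0.137010 eV.
Eᵢ/kT = 0.418218, 4.83176.
Z = Σ gᵢe^(−Eᵢ/kT) = 2·e^(−0.418218) + 1·e^(−4.83176) = 1.31644 + 0.00797248 = 1.32441.
P₁ = g₁ e^(−E₁/kT) / Z = 0.00797248/1.32441 = 0.006020.

0.006020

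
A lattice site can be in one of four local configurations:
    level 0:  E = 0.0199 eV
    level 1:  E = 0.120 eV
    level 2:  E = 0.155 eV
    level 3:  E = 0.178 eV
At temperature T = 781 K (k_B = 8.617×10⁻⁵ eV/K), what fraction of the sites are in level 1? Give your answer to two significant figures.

0.16

k_BT = 8.617×10⁻⁵ × 781 K = 0.06730 eV.
Eᵢ/kT = 0.2957, 1.783, 2.303, 2.645.
Z = Σ e^(−Eᵢ/kT) = e^(−0.2957) + e^(−1.783) + e^(−2.303) + e^(−2.645) = 0.7440 + 0.1681 + 0.09996 + 0.07101 = 1.083.
P₁ = e^(−E₁/kT) / Z = 0.1681/1.083 = 0.16.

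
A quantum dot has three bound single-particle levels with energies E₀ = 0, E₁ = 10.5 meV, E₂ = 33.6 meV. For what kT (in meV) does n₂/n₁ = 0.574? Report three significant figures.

41.6 meV

n₂/n₁ = exp[−(E₂−E₁)/kT] = 0.574.
⇒ (E₂−E₁)/kT = ln(1/0.574) = ln(1.7422) = 0.55515.
kT = 23.1 meV / 0.55515 = 41.6 meV.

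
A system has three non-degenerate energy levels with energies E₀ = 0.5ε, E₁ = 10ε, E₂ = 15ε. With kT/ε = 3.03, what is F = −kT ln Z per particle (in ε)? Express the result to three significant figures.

Eᵢ/kT = 0.16502, 3.3003, 4.9505.
Z = Σ e^(−Eᵢ/kT) = e^(−0.16502) + e^(−3.3003) + e^(−4.9505) = 0.84788 + 0.036872 + 0.0070799 = 0.89183.
F = −kT ln Z = −3.03 × ln(0.89183) = −3.03 × -0.11448 = 0.347 ε.

0.347 ε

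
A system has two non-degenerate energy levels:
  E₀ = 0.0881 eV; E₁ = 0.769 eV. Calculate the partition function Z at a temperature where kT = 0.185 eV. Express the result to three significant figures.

Z = 0.637

Eᵢ/kT = 0.47622, 4.1568.
Z = Σ e^(−Eᵢ/kT) = e^(−0.47622) + e^(−4.1568) = 0.62113 + 0.015658 = 0.63679.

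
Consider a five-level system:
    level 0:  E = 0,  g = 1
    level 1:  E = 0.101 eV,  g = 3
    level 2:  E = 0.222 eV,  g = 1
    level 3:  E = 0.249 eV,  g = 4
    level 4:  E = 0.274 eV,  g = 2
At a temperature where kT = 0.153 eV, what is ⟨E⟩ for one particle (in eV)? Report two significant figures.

Eᵢ/kT = 0, 0.6601, 1.451, 1.627, 1.791.
Z = Σ gᵢe^(−Eᵢ/kT) = 1·e^(−0) + 3·e^(−0.6601) + 1·e^(−1.451) + 4·e^(−1.627) + 2·e^(−1.791) = 1.000 + 1.550 + 0.2343 + 0.7861 + 0.3336 = 3.904.
⟨E⟩ = Σ Eᵢ gᵢe^(−Eᵢ/kT) / Z = (0·1.000 + 0.101·1.550 + 0.222·0.2343 + 0.249·0.7861 + 0.274·0.3336) / 3.904 = 0.13 eV.

0.13 eV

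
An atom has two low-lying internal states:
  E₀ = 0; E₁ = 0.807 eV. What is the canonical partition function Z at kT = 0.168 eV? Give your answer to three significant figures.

Eᵢ/kT = 0, 4.8036.
Z = Σ e^(−Eᵢ/kT) = e^(−0) + e^(−4.8036) = 1.0000 + 0.0082002 = 1.0082.

Z = 1.01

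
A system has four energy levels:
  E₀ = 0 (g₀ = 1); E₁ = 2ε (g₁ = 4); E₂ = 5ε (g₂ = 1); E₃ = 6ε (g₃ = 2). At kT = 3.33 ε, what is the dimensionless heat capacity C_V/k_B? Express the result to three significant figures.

0.272

Eᵢ/kT = 0, 0.60060, 1.5015, 1.8018.
Z = Σ gᵢe^(−Eᵢ/kT) = 1·e^(−0) + 4·e^(−0.60060) + 1·e^(−1.5015) + 2·e^(−1.8018) = 1.0000 + 2.1939 + 0.22280 + 0.33000 = 3.7467.
⟨E⟩ = 1.9969 ε, ⟨E²⟩ = 6.9997 ε².
C_V/k_B = (⟨E²⟩ − ⟨E⟩²)/(kT)² = (6.9997 − 3.9876)/11.089 = 0.272.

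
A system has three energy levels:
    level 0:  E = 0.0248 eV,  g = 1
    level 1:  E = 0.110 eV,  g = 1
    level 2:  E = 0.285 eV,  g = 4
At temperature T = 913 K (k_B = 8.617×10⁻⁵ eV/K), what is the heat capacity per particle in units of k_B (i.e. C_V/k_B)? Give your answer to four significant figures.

k_BT = 8.617×10⁻⁵ × 913 K = 0.0786732 eV.
Eᵢ/kT = 0.315228, 1.39819, 3.62258.
Z = Σ gᵢe^(−Eᵢ/kT) = 1·e^(−0.315228) + 1·e^(−1.39819) + 4·e^(−3.62258) = 0.729623 + 0.247044 + 0.106855 = 1.08352.
⟨E⟩ = 0.0698863 eV, ⟨E²⟩ = 0.0111833 eV².
C_V/k_B = (⟨E²⟩ − ⟨E⟩²)/(kT)² = (0.0111833 − 0.00488409)/0.00618947 = 1.018.

1.018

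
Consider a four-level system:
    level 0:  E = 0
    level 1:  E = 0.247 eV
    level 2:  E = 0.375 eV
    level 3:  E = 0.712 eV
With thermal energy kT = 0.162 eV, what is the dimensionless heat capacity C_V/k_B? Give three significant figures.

0.744

Eᵢ/kT = 0, 1.5247, 2.3148, 4.3951.
Z = Σ e^(−Eᵢ/kT) = e^(−0) + e^(−1.5247) + e^(−2.3148) + e^(−4.3951) = 1.0000 + 0.21769 + 0.098786 + 0.012338 = 1.3288.
⟨E⟩ = 0.074954 eV, ⟨E²⟩ = 0.025156 eV².
C_V/k_B = (⟨E²⟩ − ⟨E⟩²)/(kT)² = (0.025156 − 0.0056181)/0.026244 = 0.744.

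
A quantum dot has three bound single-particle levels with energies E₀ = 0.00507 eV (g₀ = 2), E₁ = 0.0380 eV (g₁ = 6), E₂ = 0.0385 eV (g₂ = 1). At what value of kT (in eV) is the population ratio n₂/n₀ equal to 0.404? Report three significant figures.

n₂/n₀ = (g₂/g₀) exp[−(E₂−E₀)/kT] = 0.404.
⇒ (E₂−E₀)/kT = ln((1/2)/0.404) = ln(1.2376) = 0.21317.
kT = 0.03343 eV / 0.21317 = 0.157 eV.

0.157 eV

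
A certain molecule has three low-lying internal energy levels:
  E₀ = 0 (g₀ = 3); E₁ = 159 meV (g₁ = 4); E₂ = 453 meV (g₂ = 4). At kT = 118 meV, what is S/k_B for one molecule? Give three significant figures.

1.84

Eᵢ/kT = 0, 1.3475, 3.8390.
Z = Σ gᵢe^(−Eᵢ/kT) = 3·e^(−0) + 4·e^(−1.3475) + 4·e^(−3.8390) = 3.0000 + 1.0396 + 0.086060 = 4.1257.
⟨E⟩ = Σ EᵢPᵢ = 49.514 meV.
S/k_B = ln Z + ⟨E⟩/kT = ln(4.1257) + 49.514/118 = 1.4172 + 0.41961 = 1.84.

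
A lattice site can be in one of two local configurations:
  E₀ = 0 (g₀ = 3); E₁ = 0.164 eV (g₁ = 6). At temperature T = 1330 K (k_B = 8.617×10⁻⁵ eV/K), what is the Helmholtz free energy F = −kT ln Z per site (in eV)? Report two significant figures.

-0.17 eV

k_BT = 8.617×10⁻⁵ × 1330 K = 0.1146 eV.
Eᵢ/kT = 0, 1.431.
Z = Σ gᵢe^(−Eᵢ/kT) = 3·e^(−0) + 6·e^(−1.431) = 3.000 + 1.434 = 4.434.
F = −kT ln Z = −0.1146 × ln(4.434) = −0.1146 × 1.489 = -0.17 eV.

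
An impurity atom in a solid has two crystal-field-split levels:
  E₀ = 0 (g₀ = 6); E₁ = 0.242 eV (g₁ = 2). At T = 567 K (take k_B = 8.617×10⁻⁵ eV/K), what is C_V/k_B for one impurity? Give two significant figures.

0.057

k_BT = 8.617×10⁻⁵ × 567 K = 0.04886 eV.
Eᵢ/kT = 0, 4.953.
Z = Σ gᵢe^(−Eᵢ/kT) = 6·e^(−0) + 2·e^(−4.953) = 6.000 + 0.01412 = 6.014.
⟨E⟩ = 0.0005682 eV, ⟨E²⟩ = 0.0001375 eV².
C_V/k_B = (⟨E²⟩ − ⟨E⟩²)/(kT)² = (0.0001375 − 0.0000003229)/0.002387 = 0.057.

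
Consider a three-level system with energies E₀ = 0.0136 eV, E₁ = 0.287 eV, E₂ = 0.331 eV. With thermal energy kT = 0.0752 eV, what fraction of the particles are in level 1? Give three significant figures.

Eᵢ/kT = 0.18085, 3.8165, 4.4016.
Z = Σ e^(−Eᵢ/kT) = e^(−0.18085) + e^(−3.8165) + e^(−4.4016) = 0.83456 + 0.022005 + 0.012258 = 0.86882.
P₁ = e^(−E₁/kT) / Z = 0.022005/0.86882 = 0.0253.

0.0253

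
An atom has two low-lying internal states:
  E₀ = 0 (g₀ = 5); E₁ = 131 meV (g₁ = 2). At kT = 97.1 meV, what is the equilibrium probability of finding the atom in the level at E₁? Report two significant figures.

Eᵢ/kT = 0, 1.349.
Z = Σ gᵢe^(−Eᵢ/kT) = 5·e^(−0) + 2·e^(−1.349) = 5.000 + 0.5190 = 5.519.
P₁ = g₁ e^(−E₁/kT) / Z = 0.5190/5.519 = 0.094.

0.094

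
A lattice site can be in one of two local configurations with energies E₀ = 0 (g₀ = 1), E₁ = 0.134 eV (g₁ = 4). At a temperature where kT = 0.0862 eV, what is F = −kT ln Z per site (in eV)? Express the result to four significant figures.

Eᵢ/kT = 0, 1.55452.
Z = Σ gᵢe^(−Eᵢ/kT) = 1·e^(−0) + 4·e^(−1.55452) = 1.00000 + 0.845163 = 1.84516.
F = −kT ln Z = −0.0862 × ln(1.84516) = −0.0862 × 0.612566 = -0.05280 eV.

-0.05280 eV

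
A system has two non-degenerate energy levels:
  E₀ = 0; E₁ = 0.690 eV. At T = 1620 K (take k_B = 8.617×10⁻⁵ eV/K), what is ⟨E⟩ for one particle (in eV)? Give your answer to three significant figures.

k_BT = 8.617×10⁻⁵ × 1620 K = 0.13960 eV.
Eᵢ/kT = 0, 4.9427.
Z = Σ e^(−Eᵢ/kT) = e^(−0) + e^(−4.9427) = 1.0000 + 0.0071353 = 1.0071.
⟨E⟩ = Σ Eᵢ e^(−Eᵢ/kT) / Z = (0·1.0000 + 0.690·0.0071353) / 1.0071 = 0.00489 eV.

0.00489 eV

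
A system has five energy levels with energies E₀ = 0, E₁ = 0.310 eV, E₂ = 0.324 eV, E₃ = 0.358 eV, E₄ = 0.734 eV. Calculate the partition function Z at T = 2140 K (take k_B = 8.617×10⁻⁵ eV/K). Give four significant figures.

Z = 1.521

k_BT = 8.617×10⁻⁵ × 2140 K = 0.184404 eV.
Eᵢ/kT = 0, 1.68109, 1.75701, 1.94139, 3.98039.
Z = Σ e^(−Eᵢ/kT) = e^(−0) + e^(−1.68109) + e^(−1.75701) + e^(−1.94139) + e^(−3.98039) = 1.00000 + 0.186171 + 0.172560 + 0.143504 + 0.0186784 = 1.52091.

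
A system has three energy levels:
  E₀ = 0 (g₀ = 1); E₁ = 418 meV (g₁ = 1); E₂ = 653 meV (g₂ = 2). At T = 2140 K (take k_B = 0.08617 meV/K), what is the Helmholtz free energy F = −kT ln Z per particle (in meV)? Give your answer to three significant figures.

k_BT = 0.08617 × 2140 K = 184.40 meV.
Eᵢ/kT = 0, 2.2668, 3.5412.
Z = Σ gᵢe^(−Eᵢ/kT) = 1·e^(−0) + 1·e^(−2.2668) + 2·e^(−3.5412) = 1.0000 + 0.10364 + 0.057957 = 1.1616.
F = −kT ln Z = −184.40 × ln(1.1616) = −184.40 × 0.14980 = -27.6 meV.

-27.6 meV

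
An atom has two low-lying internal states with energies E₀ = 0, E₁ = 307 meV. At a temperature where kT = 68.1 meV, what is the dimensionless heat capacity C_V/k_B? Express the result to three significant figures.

Eᵢ/kT = 0, 4.5081.
Z = Σ e^(−Eᵢ/kT) = e^(−0) + e^(−4.5081) = 1.0000 + 0.011019 = 1.0110.
⟨E⟩ = 3.3460 meV, ⟨E²⟩ = 1027.2 meV².
C_V/k_B = (⟨E²⟩ − ⟨E⟩²)/(kT)² = (1027.2 − 11.196)/4637.6 = 0.219.

0.219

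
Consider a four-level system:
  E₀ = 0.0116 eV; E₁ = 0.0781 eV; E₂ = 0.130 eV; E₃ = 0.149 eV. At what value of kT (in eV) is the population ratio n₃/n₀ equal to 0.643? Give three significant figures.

0.311 eV

n₃/n₀ = exp[−(E₃−E₀)/kT] = 0.643.
⇒ (E₃−E₀)/kT = ln(1/0.643) = ln(1.5552) = 0.44160.
kT = 0.1374 eV / 0.44160 = 0.311 eV.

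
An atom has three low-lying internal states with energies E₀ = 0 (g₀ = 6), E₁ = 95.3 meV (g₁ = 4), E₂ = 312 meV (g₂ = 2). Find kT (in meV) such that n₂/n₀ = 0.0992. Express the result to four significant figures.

257.4 meV

n₂/n₀ = (g₂/g₀) exp[−(E₂−E₀)/kT] = 0.0992.
⇒ (E₂−E₀)/kT = ln((2/6)/0.0992) = ln(3.36022) = 1.21201.
kT = 312 meV / 1.21201 = 257.4 meV.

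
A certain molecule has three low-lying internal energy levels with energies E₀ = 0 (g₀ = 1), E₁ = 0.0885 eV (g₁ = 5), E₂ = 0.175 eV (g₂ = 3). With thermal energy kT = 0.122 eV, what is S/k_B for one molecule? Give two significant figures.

Eᵢ/kT = 0, 0.7254, 1.434.
Z = Σ gᵢe^(−Eᵢ/kT) = 1·e^(−0) + 5·e^(−0.7254) + 3·e^(−1.434) = 1.000 + 2.421 + 0.7151 = 4.136.
⟨E⟩ = Σ EᵢPᵢ = 0.08206 eV.
S/k_B = ln Z + ⟨E⟩/kT = ln(4.136) + 0.08206/0.122 = 1.420 + 0.6726 = 2.1.

2.1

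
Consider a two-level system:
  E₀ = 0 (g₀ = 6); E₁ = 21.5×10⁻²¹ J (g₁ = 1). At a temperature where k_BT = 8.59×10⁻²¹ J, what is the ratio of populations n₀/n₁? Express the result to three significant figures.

73.3

n₀/n₁ = (g₀/g₁) exp[−(E₀−E₁)/kT] = (6/1) × exp(−(-21.5 ×10⁻²¹ J)/(8.59 ×10⁻²¹ J)) = (6/1) × exp(2.5029) = 73.3.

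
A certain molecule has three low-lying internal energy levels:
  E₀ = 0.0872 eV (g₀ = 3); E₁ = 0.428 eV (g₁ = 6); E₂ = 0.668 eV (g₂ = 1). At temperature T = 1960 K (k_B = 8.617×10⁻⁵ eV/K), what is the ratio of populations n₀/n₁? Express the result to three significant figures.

k_BT = 8.617×10⁻⁵ × 1960 K = 0.16889 eV.
n₀/n₁ = (g₀/g₁) exp[−(E₀−E₁)/kT] = (3/6) × exp(−(-0.3408 eV)/(0.16889 eV)) = (3/6) × exp(2.0179) = 3.76.

3.76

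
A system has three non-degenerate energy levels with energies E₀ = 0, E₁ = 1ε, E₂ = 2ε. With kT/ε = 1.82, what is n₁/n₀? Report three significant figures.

n₁/n₀ = exp[−(E₁−E₀)/kT] = exp(−(1ε)/(1.82ε)) = exp(-0.54945) = 0.577.

0.577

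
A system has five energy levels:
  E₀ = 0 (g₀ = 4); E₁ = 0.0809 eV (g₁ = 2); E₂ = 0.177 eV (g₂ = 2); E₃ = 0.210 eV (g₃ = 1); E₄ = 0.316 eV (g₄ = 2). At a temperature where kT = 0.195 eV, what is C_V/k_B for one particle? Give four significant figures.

0.2277

Eᵢ/kT = 0, 0.414872, 0.907692, 1.07692, 1.62051.
Z = Σ gᵢe^(−Eᵢ/kT) = 4·e^(−0) + 2·e^(−0.414872) + 2·e^(−0.907692) + 1·e^(−1.07692) + 2·e^(−1.62051) = 4.00000 + 1.32085 + 0.806909 + 0.340643 + 0.395596 = 6.86400.
⟨E⟩ = 0.0650092 eV, ⟨E²⟩ = 0.0128860 eV².
C_V/k_B = (⟨E²⟩ − ⟨E⟩²)/(kT)² = (0.0128860 − 0.00422620)/0.0380250 = 0.2277.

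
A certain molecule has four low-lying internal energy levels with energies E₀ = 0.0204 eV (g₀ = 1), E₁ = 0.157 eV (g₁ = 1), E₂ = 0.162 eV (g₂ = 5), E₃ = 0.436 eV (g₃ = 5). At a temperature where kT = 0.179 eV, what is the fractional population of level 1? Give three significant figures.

0.110

Eᵢ/kT = 0.11397, 0.87709, 0.90503, 2.4358.
Z = Σ gᵢe^(−Eᵢ/kT) = 1·e^(−0.11397) + 1·e^(−0.87709) + 5·e^(−0.90503) + 5·e^(−2.4358) = 0.89228 + 0.41599 + 2.0226 + 0.43764 = 3.7685.
P₁ = g₁ e^(−E₁/kT) / Z = 0.41599/3.7685 = 0.110.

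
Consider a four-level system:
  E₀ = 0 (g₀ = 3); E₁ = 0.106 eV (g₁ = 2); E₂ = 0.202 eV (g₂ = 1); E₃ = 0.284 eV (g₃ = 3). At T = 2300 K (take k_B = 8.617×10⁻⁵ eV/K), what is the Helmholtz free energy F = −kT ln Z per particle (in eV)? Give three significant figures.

-0.329 eV

k_BT = 8.617×10⁻⁵ × 2300 K = 0.19819 eV.
Eᵢ/kT = 0, 0.53484, 1.0192, 1.4330.
Z = Σ gᵢe^(−Eᵢ/kT) = 3·e^(−0) + 2·e^(−0.53484) + 1·e^(−1.0192) + 3·e^(−1.4330) = 3.0000 + 1.1715 + 0.36088 + 0.71578 = 5.2482.
F = −kT ln Z = −0.19819 × ln(5.2482) = −0.19819 × 1.6579 = -0.329 eV.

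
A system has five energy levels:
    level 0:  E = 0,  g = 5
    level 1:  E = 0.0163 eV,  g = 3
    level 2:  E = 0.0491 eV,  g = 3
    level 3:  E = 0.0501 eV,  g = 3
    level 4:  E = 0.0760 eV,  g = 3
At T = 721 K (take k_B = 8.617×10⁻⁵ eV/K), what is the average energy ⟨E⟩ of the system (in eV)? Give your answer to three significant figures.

k_BT = 8.617×10⁻⁵ × 721 K = 0.062129 eV.
Eᵢ/kT = 0, 0.26236, 0.79029, 0.80639, 1.2233.
Z = Σ gᵢe^(−Eᵢ/kT) = 5·e^(−0) + 3·e^(−0.26236) + 3·e^(−0.79029) + 3·e^(−0.80639) + 3·e^(−1.2233) = 5.0000 + 2.3077 + 1.3611 + 1.3394 + 0.88277 = 10.891.
⟨E⟩ = Σ Eᵢ gᵢe^(−Eᵢ/kT) / Z = (0·5.0000 + 0.0163·2.3077 + 0.0491·1.3611 + 0.0501·1.3394 + 0.0760·0.88277) / 10.891 = 0.0219 eV.

0.0219 eV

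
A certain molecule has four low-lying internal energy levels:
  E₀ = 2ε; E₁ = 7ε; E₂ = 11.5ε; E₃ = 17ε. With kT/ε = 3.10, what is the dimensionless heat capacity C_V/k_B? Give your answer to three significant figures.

0.750

Eᵢ/kT = 0.64516, 2.2581, 3.7097, 5.4839.
Z = Σ e^(−Eᵢ/kT) = e^(−0.64516) + e^(−2.2581) + e^(−3.7097) + e^(−5.4839) = 0.52458 + 0.10455 + 0.024485 + 0.0041531 = 0.65777.
⟨E⟩ = 3.2431 ε, ⟨E²⟩ = 17.726 ε².
C_V/k_B = (⟨E²⟩ − ⟨E⟩²)/(kT)² = (17.726 − 10.518)/9.6100 = 0.750.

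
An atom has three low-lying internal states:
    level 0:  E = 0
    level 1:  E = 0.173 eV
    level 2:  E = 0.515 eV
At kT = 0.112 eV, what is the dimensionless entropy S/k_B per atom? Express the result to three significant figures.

0.509

Eᵢ/kT = 0, 1.5446, 4.5982.
Z = Σ e^(−Eᵢ/kT) = e^(−0) + e^(−1.5446) + e^(−4.5982) = 1.0000 + 0.21340 + 0.010070 = 1.2235.
⟨E⟩ = Σ EᵢPᵢ = 0.034413 eV.
S/k_B = ln Z + ⟨E⟩/kT = ln(1.2235) + 0.034413/0.112 = 0.20172 + 0.30726 = 0.509.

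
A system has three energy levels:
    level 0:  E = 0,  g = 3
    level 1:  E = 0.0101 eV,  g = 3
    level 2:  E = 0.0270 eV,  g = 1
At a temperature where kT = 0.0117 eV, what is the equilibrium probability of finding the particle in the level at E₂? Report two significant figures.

0.023

Eᵢ/kT = 0, 0.8632, 2.308.
Z = Σ gᵢe^(−Eᵢ/kT) = 3·e^(−0) + 3·e^(−0.8632) + 1·e^(−2.308) = 3.000 + 1.265 + 0.09946 = 4.364.
P₂ = g₂ e^(−E₂/kT) / Z = 0.09946/4.364 = 0.023.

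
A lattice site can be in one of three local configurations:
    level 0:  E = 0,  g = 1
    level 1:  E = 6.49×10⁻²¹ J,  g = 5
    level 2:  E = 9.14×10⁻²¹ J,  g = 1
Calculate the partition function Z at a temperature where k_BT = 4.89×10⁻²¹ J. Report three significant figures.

Z = 2.48

Eᵢ/kT = 0, 1.3272, 1.8691.
Z = Σ gᵢe^(−Eᵢ/kT) = 1·e^(−0) + 5·e^(−1.3272) + 1·e^(−1.8691) = 1.0000 + 1.3261 + 0.15426 = 2.4804.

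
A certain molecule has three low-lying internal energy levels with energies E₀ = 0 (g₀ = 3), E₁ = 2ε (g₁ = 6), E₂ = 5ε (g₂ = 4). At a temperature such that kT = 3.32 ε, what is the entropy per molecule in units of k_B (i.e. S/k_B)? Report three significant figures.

Eᵢ/kT = 0, 0.60241, 1.5060.
Z = Σ gᵢe^(−Eᵢ/kT) = 3·e^(−0) + 6·e^(−0.60241) + 4·e^(−1.5060) = 3.0000 + 3.2849 + 0.88718 = 7.1721.
⟨E⟩ = Σ EᵢPᵢ = 1.5345 ε.
S/k_B = ln Z + ⟨E⟩/kT = ln(7.1721) + 1.5345/3.32 = 1.9702 + 0.46220 = 2.43.

2.43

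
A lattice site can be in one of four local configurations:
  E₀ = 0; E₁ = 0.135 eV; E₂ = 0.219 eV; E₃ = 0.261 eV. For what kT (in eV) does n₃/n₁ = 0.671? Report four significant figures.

n₃/n₁ = exp[−(E₃−E₁)/kT] = 0.671.
⇒ (E₃−E₁)/kT = ln(1/0.671) = ln(1.49031) = 0.398984.
kT = 0.126 eV / 0.398984 = 0.3158 eV.

0.3158 eV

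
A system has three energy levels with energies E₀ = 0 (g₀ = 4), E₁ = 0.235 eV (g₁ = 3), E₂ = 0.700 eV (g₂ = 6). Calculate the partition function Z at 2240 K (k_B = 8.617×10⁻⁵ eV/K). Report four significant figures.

Z = 5.048

k_BT = 8.617×10⁻⁵ × 2240 K = 0.193021 eV.
Eᵢ/kT = 0, 1.21748, 3.62655.
Z = Σ gᵢe^(−Eᵢ/kT) = 4·e^(−0) + 3·e^(−1.21748) + 6·e^(−3.62655) = 4.00000 + 0.887925 + 0.159647 = 5.04757.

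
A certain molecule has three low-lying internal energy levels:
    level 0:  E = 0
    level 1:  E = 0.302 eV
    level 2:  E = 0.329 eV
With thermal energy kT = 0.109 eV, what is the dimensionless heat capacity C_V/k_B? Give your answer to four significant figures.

Eᵢ/kT = 0, 2.77064, 3.01835.
Z = Σ e^(−Eᵢ/kT) = e^(−0) + e^(−2.77064) + e^(−3.01835) = 1.00000 + 0.0626219 + 0.0488818 = 1.11150.
⟨E⟩ = 0.0314835 eV, ⟨E²⟩ = 0.00989868 eV².
C_V/k_B = (⟨E²⟩ − ⟨E⟩²)/(kT)² = (0.00989868 − 0.000991211)/0.0118810 = 0.7497.

0.7497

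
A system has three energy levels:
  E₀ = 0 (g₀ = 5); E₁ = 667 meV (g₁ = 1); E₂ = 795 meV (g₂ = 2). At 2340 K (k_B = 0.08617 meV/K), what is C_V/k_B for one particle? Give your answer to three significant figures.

0.195

k_BT = 0.08617 × 2340 K = 201.64 meV.
Eᵢ/kT = 0, 3.3079, 3.9427.
Z = Σ gᵢe^(−Eᵢ/kT) = 5·e^(−0) + 1·e^(−3.3079) + 2·e^(−3.9427) = 5.0000 + 0.036593 + 0.038792 = 5.0754.
⟨E⟩ = 10.885 meV, ⟨E²⟩ = 8038.3 meV².
C_V/k_B = (⟨E²⟩ − ⟨E⟩²)/(kT)² = (8038.3 − 118.48)/40659 = 0.195.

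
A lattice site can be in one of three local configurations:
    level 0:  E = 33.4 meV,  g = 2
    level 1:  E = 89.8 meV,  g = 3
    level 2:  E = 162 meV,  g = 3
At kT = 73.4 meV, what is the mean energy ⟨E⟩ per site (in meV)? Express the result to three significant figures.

70.6 meV

Eᵢ/kT = 0.45504, 1.2234, 2.2071.
Z = Σ gᵢe^(−Eᵢ/kT) = 2·e^(−0.45504) + 3·e^(−1.2234) + 3·e^(−2.2071) = 1.2688 + 0.88268 + 0.33006 = 2.4815.
⟨E⟩ = Σ Eᵢ gᵢe^(−Eᵢ/kT) / Z = (33.4·1.2688 + 89.8·0.88268 + 162·0.33006) / 2.4815 = 70.6 meV.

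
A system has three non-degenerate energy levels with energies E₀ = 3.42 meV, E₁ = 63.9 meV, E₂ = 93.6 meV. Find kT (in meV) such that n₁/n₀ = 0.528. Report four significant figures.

94.70 meV

n₁/n₀ = exp[−(E₁−E₀)/kT] = 0.528.
⇒ (E₁−E₀)/kT = ln(1/0.528) = ln(1.89394) = 0.638659.
kT = 60.48 meV / 0.638659 = 94.70 meV.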